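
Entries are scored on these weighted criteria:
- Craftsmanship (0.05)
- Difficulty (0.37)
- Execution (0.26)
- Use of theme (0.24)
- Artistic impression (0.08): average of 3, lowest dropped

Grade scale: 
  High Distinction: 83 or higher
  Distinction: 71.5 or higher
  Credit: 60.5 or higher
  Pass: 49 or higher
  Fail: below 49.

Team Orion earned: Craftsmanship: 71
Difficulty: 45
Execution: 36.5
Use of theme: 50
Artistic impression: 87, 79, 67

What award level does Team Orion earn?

Artistic impression: drop 67 → average of remaining 2 = 166/2 = 83
Weighted total:
  Craftsmanship 71 × 0.05 = 3.55
  Difficulty 45 × 0.37 = 16.65
  Execution 36.5 × 0.26 = 9.49
  Use of theme 50 × 0.24 = 12
  Artistic impression 83 × 0.08 = 6.64
Sum = 48.33
48.33 < 49 → Fail

Fail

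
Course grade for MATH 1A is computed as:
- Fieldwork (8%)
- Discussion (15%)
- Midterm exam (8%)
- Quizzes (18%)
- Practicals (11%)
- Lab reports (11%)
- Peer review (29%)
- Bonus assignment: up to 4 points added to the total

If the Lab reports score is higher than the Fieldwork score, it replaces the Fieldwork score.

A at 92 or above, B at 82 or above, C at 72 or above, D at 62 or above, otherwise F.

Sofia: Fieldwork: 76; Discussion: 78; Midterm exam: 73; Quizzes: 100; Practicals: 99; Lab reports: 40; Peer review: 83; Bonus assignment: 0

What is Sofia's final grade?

C

Lab reports (40) ≤ Fieldwork (76), so Fieldwork stays at 76.
Weighted total:
  Fieldwork 76 × 0.08 = 6.08
  Discussion 78 × 0.15 = 11.7
  Midterm exam 73 × 0.08 = 5.84
  Quizzes 100 × 0.18 = 18
  Practicals 99 × 0.11 = 10.89
  Lab reports 40 × 0.11 = 4.4
  Peer review 83 × 0.29 = 24.07
Sum = 80.98
Bonus assignment: 80.98 + 0 = 80.98
80.98 is ≥ 72 and < 82 → C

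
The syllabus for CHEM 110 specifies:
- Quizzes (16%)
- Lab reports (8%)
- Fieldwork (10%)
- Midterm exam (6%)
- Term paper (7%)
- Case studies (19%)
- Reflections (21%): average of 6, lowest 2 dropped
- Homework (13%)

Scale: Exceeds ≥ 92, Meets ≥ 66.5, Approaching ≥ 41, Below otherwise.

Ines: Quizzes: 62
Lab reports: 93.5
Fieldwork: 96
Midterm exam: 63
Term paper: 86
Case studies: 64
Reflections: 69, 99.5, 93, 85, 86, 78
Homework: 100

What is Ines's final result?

Reflections: drop 69, 78 → average of remaining 4 = 363.5/4 = 90.875
Weighted total:
  Quizzes 62 × 0.16 = 9.92
  Lab reports 93.5 × 0.08 = 7.48
  Fieldwork 96 × 0.1 = 9.6
  Midterm exam 63 × 0.06 = 3.78
  Term paper 86 × 0.07 = 6.02
  Case studies 64 × 0.19 = 12.16
  Reflections 90.875 × 0.21 = 19.08375
  Homework 100 × 0.13 = 13
Sum = 81.04375
81.04375 is ≥ 66.5 and < 92 → Meets

Meets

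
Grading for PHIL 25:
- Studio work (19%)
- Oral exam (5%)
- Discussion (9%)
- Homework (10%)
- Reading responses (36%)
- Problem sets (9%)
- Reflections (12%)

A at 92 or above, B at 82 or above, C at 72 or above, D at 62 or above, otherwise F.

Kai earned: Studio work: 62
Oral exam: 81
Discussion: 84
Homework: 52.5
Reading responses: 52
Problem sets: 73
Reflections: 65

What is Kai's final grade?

F

Weighted total:
  Studio work 62 × 0.19 = 11.78
  Oral exam 81 × 0.05 = 4.05
  Discussion 84 × 0.09 = 7.56
  Homework 52.5 × 0.1 = 5.25
  Reading responses 52 × 0.36 = 18.72
  Problem sets 73 × 0.09 = 6.57
  Reflections 65 × 0.12 = 7.8
Sum = 61.73
61.73 < 62 → F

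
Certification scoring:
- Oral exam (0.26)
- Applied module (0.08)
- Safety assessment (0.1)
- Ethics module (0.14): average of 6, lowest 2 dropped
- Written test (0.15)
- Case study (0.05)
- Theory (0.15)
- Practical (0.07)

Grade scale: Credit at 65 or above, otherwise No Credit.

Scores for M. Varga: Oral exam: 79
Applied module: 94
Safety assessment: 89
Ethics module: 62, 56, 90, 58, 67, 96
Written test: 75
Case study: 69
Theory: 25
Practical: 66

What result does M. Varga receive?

Ethics module: drop 56, 58 → average of remaining 4 = 315/4 = 78.75
Weighted total:
  Oral exam 79 × 0.26 = 20.54
  Applied module 94 × 0.08 = 7.52
  Safety assessment 89 × 0.1 = 8.9
  Ethics module 78.75 × 0.14 = 11.025
  Written test 75 × 0.15 = 11.25
  Case study 69 × 0.05 = 3.45
  Theory 25 × 0.15 = 3.75
  Practical 66 × 0.07 = 4.62
Sum = 71.055
71.055 ≥ 65 → Credit

Credit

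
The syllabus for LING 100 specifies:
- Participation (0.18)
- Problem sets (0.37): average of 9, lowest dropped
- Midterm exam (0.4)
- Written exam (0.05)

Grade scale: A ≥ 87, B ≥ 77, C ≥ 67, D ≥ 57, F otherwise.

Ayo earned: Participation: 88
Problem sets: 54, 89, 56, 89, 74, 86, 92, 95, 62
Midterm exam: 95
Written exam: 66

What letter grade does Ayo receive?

B

Problem sets: drop 54 → average of remaining 8 = 643/8 = 80.375
Weighted total:
  Participation 88 × 0.18 = 15.84
  Problem sets 80.375 × 0.37 = 29.73875
  Midterm exam 95 × 0.4 = 38
  Written exam 66 × 0.05 = 3.3
Sum = 86.87875
86.87875 is ≥ 77 and < 87 → B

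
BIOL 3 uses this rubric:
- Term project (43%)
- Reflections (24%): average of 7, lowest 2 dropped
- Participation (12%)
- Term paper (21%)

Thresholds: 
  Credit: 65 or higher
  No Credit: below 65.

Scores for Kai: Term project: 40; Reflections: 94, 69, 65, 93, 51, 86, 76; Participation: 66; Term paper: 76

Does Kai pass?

No Credit

Reflections: drop 51, 65 → average of remaining 5 = 418/5 = 83.6
Weighted total:
  Term project 40 × 0.43 = 17.2
  Reflections 83.6 × 0.24 = 20.064
  Participation 66 × 0.12 = 7.92
  Term paper 76 × 0.21 = 15.96
Sum = 61.144
61.144 < 65 → No Credit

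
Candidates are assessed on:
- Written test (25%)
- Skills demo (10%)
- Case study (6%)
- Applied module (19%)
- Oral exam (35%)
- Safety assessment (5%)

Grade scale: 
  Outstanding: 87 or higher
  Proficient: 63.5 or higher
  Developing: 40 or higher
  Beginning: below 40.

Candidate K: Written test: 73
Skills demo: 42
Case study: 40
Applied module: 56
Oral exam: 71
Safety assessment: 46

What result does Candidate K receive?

Weighted total:
  Written test 73 × 0.25 = 18.25
  Skills demo 42 × 0.1 = 4.2
  Case study 40 × 0.06 = 2.4
  Applied module 56 × 0.19 = 10.64
  Oral exam 71 × 0.35 = 24.85
  Safety assessment 46 × 0.05 = 2.3
Sum = 62.64
62.64 is ≥ 40 and < 63.5 → Developing

Developing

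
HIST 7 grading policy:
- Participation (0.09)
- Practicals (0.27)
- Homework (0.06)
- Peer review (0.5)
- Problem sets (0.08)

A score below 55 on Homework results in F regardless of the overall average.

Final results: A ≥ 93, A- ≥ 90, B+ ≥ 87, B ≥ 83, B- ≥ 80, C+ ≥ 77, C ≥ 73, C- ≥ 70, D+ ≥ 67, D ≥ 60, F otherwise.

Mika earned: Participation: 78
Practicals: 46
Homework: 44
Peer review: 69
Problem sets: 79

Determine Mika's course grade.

F

Homework score 44 < 55: minimum not met.
Weighted total:
  Participation 78 × 0.09 = 7.02
  Practicals 46 × 0.27 = 12.42
  Homework 44 × 0.06 = 2.64
  Peer review 69 × 0.5 = 34.5
  Problem sets 79 × 0.08 = 6.32
Sum = 62.9
Because the Homework minimum was not met, the result is F.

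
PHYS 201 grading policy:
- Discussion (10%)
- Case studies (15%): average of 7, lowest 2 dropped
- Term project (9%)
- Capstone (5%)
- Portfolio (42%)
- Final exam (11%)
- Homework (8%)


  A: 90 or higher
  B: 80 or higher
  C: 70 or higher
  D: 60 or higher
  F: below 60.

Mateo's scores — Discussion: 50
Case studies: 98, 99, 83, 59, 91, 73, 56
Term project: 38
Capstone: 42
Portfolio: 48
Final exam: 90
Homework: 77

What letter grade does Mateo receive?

D

Case studies: drop 56, 59 → average of remaining 5 = 444/5 = 88.8
Weighted total:
  Discussion 50 × 0.1 = 5
  Case studies 88.8 × 0.15 = 13.32
  Term project 38 × 0.09 = 3.42
  Capstone 42 × 0.05 = 2.1
  Portfolio 48 × 0.42 = 20.16
  Final exam 90 × 0.11 = 9.9
  Homework 77 × 0.08 = 6.16
Sum = 60.06
60.06 is ≥ 60 and < 70 → D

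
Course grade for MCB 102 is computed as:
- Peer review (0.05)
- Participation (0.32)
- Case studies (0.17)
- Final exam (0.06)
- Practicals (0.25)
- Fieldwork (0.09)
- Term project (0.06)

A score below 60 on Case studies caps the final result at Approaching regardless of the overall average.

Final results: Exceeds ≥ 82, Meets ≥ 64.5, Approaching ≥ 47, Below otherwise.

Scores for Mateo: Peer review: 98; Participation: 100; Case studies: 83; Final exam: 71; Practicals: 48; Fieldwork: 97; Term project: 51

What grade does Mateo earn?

Meets

Case studies score 83 ≥ 60: minimum met.
Weighted total:
  Peer review 98 × 0.05 = 4.9
  Participation 100 × 0.32 = 32
  Case studies 83 × 0.17 = 14.11
  Final exam 71 × 0.06 = 4.26
  Practicals 48 × 0.25 = 12
  Fieldwork 97 × 0.09 = 8.73
  Term project 51 × 0.06 = 3.06
Sum = 79.06
79.06 is ≥ 64.5 and < 82 → Meets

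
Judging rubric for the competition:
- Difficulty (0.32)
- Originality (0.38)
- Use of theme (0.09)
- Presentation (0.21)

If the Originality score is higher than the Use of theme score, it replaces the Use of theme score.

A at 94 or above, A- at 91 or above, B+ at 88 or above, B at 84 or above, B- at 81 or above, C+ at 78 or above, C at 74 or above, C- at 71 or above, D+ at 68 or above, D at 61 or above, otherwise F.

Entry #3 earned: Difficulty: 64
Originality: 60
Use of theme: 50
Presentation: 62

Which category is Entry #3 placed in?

Originality (60) > Use of theme (50), so Use of theme counts as 60.
Weighted total:
  Difficulty 64 × 0.32 = 20.48
  Originality 60 × 0.38 = 22.8
  Use of theme 60 × 0.09 = 5.4
  Presentation 62 × 0.21 = 13.02
Sum = 61.7
61.7 is ≥ 61 and < 68 → D

D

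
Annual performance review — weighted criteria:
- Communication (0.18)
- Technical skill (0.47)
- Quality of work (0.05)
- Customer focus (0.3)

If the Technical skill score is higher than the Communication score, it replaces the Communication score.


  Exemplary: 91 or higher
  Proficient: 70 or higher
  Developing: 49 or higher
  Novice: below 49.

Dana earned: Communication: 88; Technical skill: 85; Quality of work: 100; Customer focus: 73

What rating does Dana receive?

Proficient

Technical skill (85) ≤ Communication (88), so Communication stays at 88.
Weighted total:
  Communication 88 × 0.18 = 15.84
  Technical skill 85 × 0.47 = 39.95
  Quality of work 100 × 0.05 = 5
  Customer focus 73 × 0.3 = 21.9
Sum = 82.69
82.69 is ≥ 70 and < 91 → Proficient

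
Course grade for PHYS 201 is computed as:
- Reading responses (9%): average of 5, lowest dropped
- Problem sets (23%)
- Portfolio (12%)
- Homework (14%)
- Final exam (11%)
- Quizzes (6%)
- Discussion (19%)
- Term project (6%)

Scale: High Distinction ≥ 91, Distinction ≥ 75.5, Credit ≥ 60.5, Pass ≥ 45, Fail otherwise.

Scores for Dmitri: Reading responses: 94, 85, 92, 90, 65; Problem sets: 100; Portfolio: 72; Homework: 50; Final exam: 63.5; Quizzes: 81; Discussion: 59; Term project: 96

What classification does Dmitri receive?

Reading responses: drop 65 → average of remaining 4 = 361/4 = 90.25
Weighted total:
  Reading responses 90.25 × 0.09 = 8.1225
  Problem sets 100 × 0.23 = 23
  Portfolio 72 × 0.12 = 8.64
  Homework 50 × 0.14 = 7
  Final exam 63.5 × 0.11 = 6.985
  Quizzes 81 × 0.06 = 4.86
  Discussion 59 × 0.19 = 11.21
  Term project 96 × 0.06 = 5.76
Sum = 75.5775
75.5775 is ≥ 75.5 and < 91 → Distinction

Distinction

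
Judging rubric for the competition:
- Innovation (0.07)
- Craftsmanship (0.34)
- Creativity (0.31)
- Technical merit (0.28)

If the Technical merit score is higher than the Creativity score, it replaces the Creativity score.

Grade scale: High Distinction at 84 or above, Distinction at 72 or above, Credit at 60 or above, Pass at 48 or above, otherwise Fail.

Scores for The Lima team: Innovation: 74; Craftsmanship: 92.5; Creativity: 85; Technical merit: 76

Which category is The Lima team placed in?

Technical merit (76) ≤ Creativity (85), so Creativity stays at 85.
Weighted total:
  Innovation 74 × 0.07 = 5.18
  Craftsmanship 92.5 × 0.34 = 31.45
  Creativity 85 × 0.31 = 26.35
  Technical merit 76 × 0.28 = 21.28
Sum = 84.26
84.26 ≥ 84 → High Distinction

High Distinction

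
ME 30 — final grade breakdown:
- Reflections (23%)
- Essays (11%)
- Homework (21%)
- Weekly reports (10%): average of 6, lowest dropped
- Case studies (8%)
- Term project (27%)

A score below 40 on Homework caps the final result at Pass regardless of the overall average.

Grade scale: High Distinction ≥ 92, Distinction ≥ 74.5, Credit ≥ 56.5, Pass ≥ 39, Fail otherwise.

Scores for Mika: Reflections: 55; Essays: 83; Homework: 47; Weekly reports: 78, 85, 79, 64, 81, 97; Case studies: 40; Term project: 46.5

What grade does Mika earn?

Pass

Weekly reports: drop 64 → average of remaining 5 = 420/5 = 84
Homework score 47 ≥ 40: minimum met.
Weighted total:
  Reflections 55 × 0.23 = 12.65
  Essays 83 × 0.11 = 9.13
  Homework 47 × 0.21 = 9.87
  Weekly reports 84 × 0.1 = 8.4
  Case studies 40 × 0.08 = 3.2
  Term project 46.5 × 0.27 = 12.555
Sum = 55.805
55.805 is ≥ 39 and < 56.5 → Pass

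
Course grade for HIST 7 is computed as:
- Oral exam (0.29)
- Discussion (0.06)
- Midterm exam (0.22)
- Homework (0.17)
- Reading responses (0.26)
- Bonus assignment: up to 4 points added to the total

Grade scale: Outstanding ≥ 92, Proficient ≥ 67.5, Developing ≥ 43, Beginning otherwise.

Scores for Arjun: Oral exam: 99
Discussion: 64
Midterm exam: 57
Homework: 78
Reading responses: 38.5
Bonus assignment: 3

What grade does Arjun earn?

Weighted total:
  Oral exam 99 × 0.29 = 28.71
  Discussion 64 × 0.06 = 3.84
  Midterm exam 57 × 0.22 = 12.54
  Homework 78 × 0.17 = 13.26
  Reading responses 38.5 × 0.26 = 10.01
Sum = 68.36
Bonus assignment: 68.36 + 3 = 71.36
71.36 is ≥ 67.5 and < 92 → Proficient

Proficient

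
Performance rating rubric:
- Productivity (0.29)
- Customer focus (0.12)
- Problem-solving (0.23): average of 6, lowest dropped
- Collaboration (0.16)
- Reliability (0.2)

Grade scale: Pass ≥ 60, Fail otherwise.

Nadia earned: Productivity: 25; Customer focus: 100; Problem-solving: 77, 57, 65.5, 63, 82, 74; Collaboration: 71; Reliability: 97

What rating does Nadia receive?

Pass

Problem-solving: drop 57 → average of remaining 5 = 361.5/5 = 72.3
Weighted total:
  Productivity 25 × 0.29 = 7.25
  Customer focus 100 × 0.12 = 12
  Problem-solving 72.3 × 0.23 = 16.629
  Collaboration 71 × 0.16 = 11.36
  Reliability 97 × 0.2 = 19.4
Sum = 66.639
66.639 ≥ 60 → Pass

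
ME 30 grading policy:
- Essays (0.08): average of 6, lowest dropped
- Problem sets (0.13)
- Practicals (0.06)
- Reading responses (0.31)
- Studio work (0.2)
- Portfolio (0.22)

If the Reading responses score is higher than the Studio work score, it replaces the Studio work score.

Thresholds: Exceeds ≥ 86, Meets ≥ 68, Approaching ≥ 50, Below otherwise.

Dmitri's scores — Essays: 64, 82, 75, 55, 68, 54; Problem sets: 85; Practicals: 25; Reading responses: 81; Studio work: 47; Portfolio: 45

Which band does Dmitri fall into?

Essays: drop 54 → average of remaining 5 = 344/5 = 68.8
Reading responses (81) > Studio work (47), so Studio work counts as 81.
Weighted total:
  Essays 68.8 × 0.08 = 5.504
  Problem sets 85 × 0.13 = 11.05
  Practicals 25 × 0.06 = 1.5
  Reading responses 81 × 0.31 = 25.11
  Studio work 81 × 0.2 = 16.2
  Portfolio 45 × 0.22 = 9.9
Sum = 69.264
69.264 is ≥ 68 and < 86 → Meets

Meets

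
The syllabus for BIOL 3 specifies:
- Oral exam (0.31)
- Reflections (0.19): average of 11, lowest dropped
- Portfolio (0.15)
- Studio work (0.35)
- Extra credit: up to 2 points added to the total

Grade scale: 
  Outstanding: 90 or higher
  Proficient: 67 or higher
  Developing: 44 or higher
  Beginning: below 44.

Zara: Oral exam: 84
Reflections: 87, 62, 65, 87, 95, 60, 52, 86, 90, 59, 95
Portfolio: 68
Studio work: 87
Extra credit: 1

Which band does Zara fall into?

Reflections: drop 52 → average of remaining 10 = 786/10 = 78.6
Weighted total:
  Oral exam 84 × 0.31 = 26.04
  Reflections 78.6 × 0.19 = 14.934
  Portfolio 68 × 0.15 = 10.2
  Studio work 87 × 0.35 = 30.45
Sum = 81.624
Extra credit: 81.624 + 1 = 82.624
82.624 is ≥ 67 and < 90 → Proficient

Proficient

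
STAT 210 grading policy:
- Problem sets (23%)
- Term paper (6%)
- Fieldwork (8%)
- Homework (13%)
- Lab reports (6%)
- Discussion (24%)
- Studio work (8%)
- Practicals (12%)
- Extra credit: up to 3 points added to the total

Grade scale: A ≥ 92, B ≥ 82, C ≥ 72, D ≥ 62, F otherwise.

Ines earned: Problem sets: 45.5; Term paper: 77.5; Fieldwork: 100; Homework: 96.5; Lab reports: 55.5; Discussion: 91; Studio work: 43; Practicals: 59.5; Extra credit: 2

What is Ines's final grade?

C

Weighted total:
  Problem sets 45.5 × 0.23 = 10.465
  Term paper 77.5 × 0.06 = 4.65
  Fieldwork 100 × 0.08 = 8
  Homework 96.5 × 0.13 = 12.545
  Lab reports 55.5 × 0.06 = 3.33
  Discussion 91 × 0.24 = 21.84
  Studio work 43 × 0.08 = 3.44
  Practicals 59.5 × 0.12 = 7.14
Sum = 71.41
Extra credit: 71.41 + 2 = 73.41
73.41 is ≥ 72 and < 82 → C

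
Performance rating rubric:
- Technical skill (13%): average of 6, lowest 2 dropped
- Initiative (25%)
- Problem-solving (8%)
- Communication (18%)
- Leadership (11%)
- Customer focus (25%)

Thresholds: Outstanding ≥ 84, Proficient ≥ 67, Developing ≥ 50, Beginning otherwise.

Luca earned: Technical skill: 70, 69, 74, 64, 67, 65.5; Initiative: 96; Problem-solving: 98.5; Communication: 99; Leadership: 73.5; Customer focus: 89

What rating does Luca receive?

Outstanding

Technical skill: drop 64, 65.5 → average of remaining 4 = 280/4 = 70
Weighted total:
  Technical skill 70 × 0.13 = 9.1
  Initiative 96 × 0.25 = 24
  Problem-solving 98.5 × 0.08 = 7.88
  Communication 99 × 0.18 = 17.82
  Leadership 73.5 × 0.11 = 8.085
  Customer focus 89 × 0.25 = 22.25
Sum = 89.135
89.135 ≥ 84 → Outstanding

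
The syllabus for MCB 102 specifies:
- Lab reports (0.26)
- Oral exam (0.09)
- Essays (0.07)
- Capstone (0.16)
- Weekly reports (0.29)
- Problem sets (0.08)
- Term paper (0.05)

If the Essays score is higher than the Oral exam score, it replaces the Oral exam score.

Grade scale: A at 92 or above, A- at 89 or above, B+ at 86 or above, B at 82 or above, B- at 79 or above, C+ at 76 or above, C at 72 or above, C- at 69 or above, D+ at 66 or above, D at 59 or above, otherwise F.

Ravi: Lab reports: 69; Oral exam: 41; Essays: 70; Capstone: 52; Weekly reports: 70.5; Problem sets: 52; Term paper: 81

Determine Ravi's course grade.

D+

Essays (70) > Oral exam (41), so Oral exam counts as 70.
Weighted total:
  Lab reports 69 × 0.26 = 17.94
  Oral exam 70 × 0.09 = 6.3
  Essays 70 × 0.07 = 4.9
  Capstone 52 × 0.16 = 8.32
  Weekly reports 70.5 × 0.29 = 20.445
  Problem sets 52 × 0.08 = 4.16
  Term paper 81 × 0.05 = 4.05
Sum = 66.115
66.115 is ≥ 66 and < 69 → D+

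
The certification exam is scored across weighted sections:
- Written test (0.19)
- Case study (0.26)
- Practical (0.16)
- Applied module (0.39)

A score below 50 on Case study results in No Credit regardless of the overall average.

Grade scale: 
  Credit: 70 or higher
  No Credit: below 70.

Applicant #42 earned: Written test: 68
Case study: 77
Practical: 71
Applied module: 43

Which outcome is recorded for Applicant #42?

Case study score 77 ≥ 50: minimum met.
Weighted total:
  Written test 68 × 0.19 = 12.92
  Case study 77 × 0.26 = 20.02
  Practical 71 × 0.16 = 11.36
  Applied module 43 × 0.39 = 16.77
Sum = 61.07
61.07 < 70 → No Credit

No Credit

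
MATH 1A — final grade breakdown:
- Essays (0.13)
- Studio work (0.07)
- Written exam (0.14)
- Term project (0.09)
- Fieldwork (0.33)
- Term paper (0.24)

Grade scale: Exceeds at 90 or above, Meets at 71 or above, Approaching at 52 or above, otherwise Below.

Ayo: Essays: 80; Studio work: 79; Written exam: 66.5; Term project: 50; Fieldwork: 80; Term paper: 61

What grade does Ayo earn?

Weighted total:
  Essays 80 × 0.13 = 10.4
  Studio work 79 × 0.07 = 5.53
  Written exam 66.5 × 0.14 = 9.31
  Term project 50 × 0.09 = 4.5
  Fieldwork 80 × 0.33 = 26.4
  Term paper 61 × 0.24 = 14.64
Sum = 70.78
70.78 is ≥ 52 and < 71 → Approaching

Approaching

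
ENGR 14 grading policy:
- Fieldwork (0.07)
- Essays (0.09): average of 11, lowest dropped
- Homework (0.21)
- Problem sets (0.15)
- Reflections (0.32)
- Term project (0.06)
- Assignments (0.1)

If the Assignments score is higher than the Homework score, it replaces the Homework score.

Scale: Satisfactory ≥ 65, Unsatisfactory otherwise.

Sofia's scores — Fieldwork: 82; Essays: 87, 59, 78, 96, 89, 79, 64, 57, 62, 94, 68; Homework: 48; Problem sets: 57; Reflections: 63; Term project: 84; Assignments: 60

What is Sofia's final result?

Essays: drop 57 → average of remaining 10 = 776/10 = 77.6
Assignments (60) > Homework (48), so Homework counts as 60.
Weighted total:
  Fieldwork 82 × 0.07 = 5.74
  Essays 77.6 × 0.09 = 6.984
  Homework 60 × 0.21 = 12.6
  Problem sets 57 × 0.15 = 8.55
  Reflections 63 × 0.32 = 20.16
  Term project 84 × 0.06 = 5.04
  Assignments 60 × 0.1 = 6
Sum = 65.074
65.074 ≥ 65 → Satisfactory

Satisfactory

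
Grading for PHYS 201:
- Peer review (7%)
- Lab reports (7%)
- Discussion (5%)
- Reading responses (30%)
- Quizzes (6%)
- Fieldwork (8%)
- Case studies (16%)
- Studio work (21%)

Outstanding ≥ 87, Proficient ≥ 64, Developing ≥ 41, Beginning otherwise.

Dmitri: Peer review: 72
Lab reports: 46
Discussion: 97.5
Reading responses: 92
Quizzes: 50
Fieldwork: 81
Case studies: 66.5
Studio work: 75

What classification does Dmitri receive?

Proficient

Weighted total:
  Peer review 72 × 0.07 = 5.04
  Lab reports 46 × 0.07 = 3.22
  Discussion 97.5 × 0.05 = 4.875
  Reading responses 92 × 0.3 = 27.6
  Quizzes 50 × 0.06 = 3
  Fieldwork 81 × 0.08 = 6.48
  Case studies 66.5 × 0.16 = 10.64
  Studio work 75 × 0.21 = 15.75
Sum = 76.605
76.605 is ≥ 64 and < 87 → Proficient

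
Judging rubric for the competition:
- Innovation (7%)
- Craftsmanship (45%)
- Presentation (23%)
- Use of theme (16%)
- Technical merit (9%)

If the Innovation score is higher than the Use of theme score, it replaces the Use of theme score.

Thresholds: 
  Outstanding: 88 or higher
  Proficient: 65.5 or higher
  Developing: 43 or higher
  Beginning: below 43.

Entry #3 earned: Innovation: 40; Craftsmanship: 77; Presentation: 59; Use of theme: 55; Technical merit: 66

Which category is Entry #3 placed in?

Proficient

Innovation (40) ≤ Use of theme (55), so Use of theme stays at 55.
Weighted total:
  Innovation 40 × 0.07 = 2.8
  Craftsmanship 77 × 0.45 = 34.65
  Presentation 59 × 0.23 = 13.57
  Use of theme 55 × 0.16 = 8.8
  Technical merit 66 × 0.09 = 5.94
Sum = 65.76
65.76 is ≥ 65.5 and < 88 → Proficient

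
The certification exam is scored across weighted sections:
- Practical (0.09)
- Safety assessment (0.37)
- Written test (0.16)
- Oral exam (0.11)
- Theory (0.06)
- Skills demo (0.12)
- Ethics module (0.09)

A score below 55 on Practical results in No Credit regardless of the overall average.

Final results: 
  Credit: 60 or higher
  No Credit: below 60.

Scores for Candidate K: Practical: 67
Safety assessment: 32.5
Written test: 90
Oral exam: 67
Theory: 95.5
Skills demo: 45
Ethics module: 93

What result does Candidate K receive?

Practical score 67 ≥ 55: minimum met.
Weighted total:
  Practical 67 × 0.09 = 6.03
  Safety assessment 32.5 × 0.37 = 12.025
  Written test 90 × 0.16 = 14.4
  Oral exam 67 × 0.11 = 7.37
  Theory 95.5 × 0.06 = 5.73
  Skills demo 45 × 0.12 = 5.4
  Ethics module 93 × 0.09 = 8.37
Sum = 59.325
59.325 < 60 → No Credit

No Credit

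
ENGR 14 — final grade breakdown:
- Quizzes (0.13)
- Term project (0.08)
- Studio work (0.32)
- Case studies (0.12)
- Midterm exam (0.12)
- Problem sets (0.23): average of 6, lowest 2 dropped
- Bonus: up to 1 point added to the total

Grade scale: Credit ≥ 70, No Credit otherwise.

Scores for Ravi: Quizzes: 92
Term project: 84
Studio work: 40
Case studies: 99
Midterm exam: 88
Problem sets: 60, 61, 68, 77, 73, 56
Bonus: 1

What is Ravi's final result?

Problem sets: drop 56, 60 → average of remaining 4 = 279/4 = 69.75
Weighted total:
  Quizzes 92 × 0.13 = 11.96
  Term project 84 × 0.08 = 6.72
  Studio work 40 × 0.32 = 12.8
  Case studies 99 × 0.12 = 11.88
  Midterm exam 88 × 0.12 = 10.56
  Problem sets 69.75 × 0.23 = 16.0425
Sum = 69.9625
Bonus: 69.9625 + 1 = 70.9625
70.9625 ≥ 70 → Credit

Credit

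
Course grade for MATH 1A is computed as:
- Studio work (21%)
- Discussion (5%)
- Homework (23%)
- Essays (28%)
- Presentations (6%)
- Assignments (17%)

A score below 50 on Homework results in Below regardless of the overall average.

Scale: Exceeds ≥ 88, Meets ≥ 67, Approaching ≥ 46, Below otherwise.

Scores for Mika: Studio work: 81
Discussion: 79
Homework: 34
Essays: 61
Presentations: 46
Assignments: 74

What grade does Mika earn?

Homework score 34 < 50: minimum not met.
Weighted total:
  Studio work 81 × 0.21 = 17.01
  Discussion 79 × 0.05 = 3.95
  Homework 34 × 0.23 = 7.82
  Essays 61 × 0.28 = 17.08
  Presentations 46 × 0.06 = 2.76
  Assignments 74 × 0.17 = 12.58
Sum = 61.2
Because the Homework minimum was not met, the result is Below.

Below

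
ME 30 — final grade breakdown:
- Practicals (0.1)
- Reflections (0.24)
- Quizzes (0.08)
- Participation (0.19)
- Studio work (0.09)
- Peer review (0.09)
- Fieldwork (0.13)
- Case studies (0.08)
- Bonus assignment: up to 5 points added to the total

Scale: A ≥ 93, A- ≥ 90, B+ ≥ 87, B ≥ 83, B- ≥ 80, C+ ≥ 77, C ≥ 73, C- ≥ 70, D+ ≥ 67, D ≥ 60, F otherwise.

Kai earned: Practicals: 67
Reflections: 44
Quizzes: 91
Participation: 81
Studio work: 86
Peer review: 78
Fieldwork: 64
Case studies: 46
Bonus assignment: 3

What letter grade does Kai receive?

Weighted total:
  Practicals 67 × 0.1 = 6.7
  Reflections 44 × 0.24 = 10.56
  Quizzes 91 × 0.08 = 7.28
  Participation 81 × 0.19 = 15.39
  Studio work 86 × 0.09 = 7.74
  Peer review 78 × 0.09 = 7.02
  Fieldwork 64 × 0.13 = 8.32
  Case studies 46 × 0.08 = 3.68
Sum = 66.69
Bonus assignment: 66.69 + 3 = 69.69
69.69 is ≥ 67 and < 70 → D+

D+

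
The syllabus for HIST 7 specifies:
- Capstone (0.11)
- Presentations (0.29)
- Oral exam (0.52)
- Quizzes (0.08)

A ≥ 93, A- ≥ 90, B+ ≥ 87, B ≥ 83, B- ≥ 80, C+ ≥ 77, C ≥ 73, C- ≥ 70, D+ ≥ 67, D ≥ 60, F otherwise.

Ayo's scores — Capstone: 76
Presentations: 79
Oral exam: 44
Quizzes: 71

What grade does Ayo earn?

Weighted total:
  Capstone 76 × 0.11 = 8.36
  Presentations 79 × 0.29 = 22.91
  Oral exam 44 × 0.52 = 22.88
  Quizzes 71 × 0.08 = 5.68
Sum = 59.83
59.83 < 60 → F

F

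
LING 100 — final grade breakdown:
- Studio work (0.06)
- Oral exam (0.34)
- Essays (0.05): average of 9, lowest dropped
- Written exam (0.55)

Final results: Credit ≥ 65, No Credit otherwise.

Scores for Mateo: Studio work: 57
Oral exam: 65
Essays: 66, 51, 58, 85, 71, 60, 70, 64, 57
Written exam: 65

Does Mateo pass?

No Credit

Essays: drop 51 → average of remaining 8 = 531/8 = 66.375
Weighted total:
  Studio work 57 × 0.06 = 3.42
  Oral exam 65 × 0.34 = 22.1
  Essays 66.375 × 0.05 = 3.31875
  Written exam 65 × 0.55 = 35.75
Sum = 64.58875
64.58875 < 65 → No Credit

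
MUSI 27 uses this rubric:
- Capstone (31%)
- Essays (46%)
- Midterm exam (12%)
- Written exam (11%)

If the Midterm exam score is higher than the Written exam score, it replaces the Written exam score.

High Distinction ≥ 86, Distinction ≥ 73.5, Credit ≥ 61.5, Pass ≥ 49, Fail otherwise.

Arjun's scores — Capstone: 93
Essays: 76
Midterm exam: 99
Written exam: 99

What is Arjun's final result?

Midterm exam (99) ≤ Written exam (99), so Written exam stays at 99.
Weighted total:
  Capstone 93 × 0.31 = 28.83
  Essays 76 × 0.46 = 34.96
  Midterm exam 99 × 0.12 = 11.88
  Written exam 99 × 0.11 = 10.89
Sum = 86.56
86.56 ≥ 86 → High Distinction

High Distinction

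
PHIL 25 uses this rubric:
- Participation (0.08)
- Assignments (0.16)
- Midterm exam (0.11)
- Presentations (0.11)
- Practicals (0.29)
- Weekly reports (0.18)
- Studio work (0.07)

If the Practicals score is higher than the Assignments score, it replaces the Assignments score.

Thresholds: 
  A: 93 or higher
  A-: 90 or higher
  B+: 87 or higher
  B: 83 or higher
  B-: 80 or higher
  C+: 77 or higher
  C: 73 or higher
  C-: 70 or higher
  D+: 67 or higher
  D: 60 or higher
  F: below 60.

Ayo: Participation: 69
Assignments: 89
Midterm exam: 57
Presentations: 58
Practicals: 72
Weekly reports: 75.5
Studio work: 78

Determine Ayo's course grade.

C-

Practicals (72) ≤ Assignments (89), so Assignments stays at 89.
Weighted total:
  Participation 69 × 0.08 = 5.52
  Assignments 89 × 0.16 = 14.24
  Midterm exam 57 × 0.11 = 6.27
  Presentations 58 × 0.11 = 6.38
  Practicals 72 × 0.29 = 20.88
  Weekly reports 75.5 × 0.18 = 13.59
  Studio work 78 × 0.07 = 5.46
Sum = 72.34
72.34 is ≥ 70 and < 73 → C-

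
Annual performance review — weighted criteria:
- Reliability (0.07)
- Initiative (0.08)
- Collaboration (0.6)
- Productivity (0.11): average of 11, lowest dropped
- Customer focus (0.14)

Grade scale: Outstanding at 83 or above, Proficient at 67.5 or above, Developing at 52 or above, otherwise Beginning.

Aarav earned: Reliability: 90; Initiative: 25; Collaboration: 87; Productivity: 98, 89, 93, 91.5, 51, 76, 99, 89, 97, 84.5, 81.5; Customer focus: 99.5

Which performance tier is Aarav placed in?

Productivity: drop 51 → average of remaining 10 = 898.5/10 = 89.85
Weighted total:
  Reliability 90 × 0.07 = 6.3
  Initiative 25 × 0.08 = 2
  Collaboration 87 × 0.6 = 52.2
  Productivity 89.85 × 0.11 = 9.8835
  Customer focus 99.5 × 0.14 = 13.93
Sum = 84.3135
84.3135 ≥ 83 → Outstanding

Outstanding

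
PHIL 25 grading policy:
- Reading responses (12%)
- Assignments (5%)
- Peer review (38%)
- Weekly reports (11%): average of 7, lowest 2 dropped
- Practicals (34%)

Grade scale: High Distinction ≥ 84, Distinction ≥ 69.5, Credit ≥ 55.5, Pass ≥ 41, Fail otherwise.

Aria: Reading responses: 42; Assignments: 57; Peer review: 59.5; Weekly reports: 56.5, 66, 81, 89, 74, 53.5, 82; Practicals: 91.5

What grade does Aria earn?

Weekly reports: drop 53.5, 56.5 → average of remaining 5 = 392/5 = 78.4
Weighted total:
  Reading responses 42 × 0.12 = 5.04
  Assignments 57 × 0.05 = 2.85
  Peer review 59.5 × 0.38 = 22.61
  Weekly reports 78.4 × 0.11 = 8.624
  Practicals 91.5 × 0.34 = 31.11
Sum = 70.234
70.234 is ≥ 69.5 and < 84 → Distinction

Distinction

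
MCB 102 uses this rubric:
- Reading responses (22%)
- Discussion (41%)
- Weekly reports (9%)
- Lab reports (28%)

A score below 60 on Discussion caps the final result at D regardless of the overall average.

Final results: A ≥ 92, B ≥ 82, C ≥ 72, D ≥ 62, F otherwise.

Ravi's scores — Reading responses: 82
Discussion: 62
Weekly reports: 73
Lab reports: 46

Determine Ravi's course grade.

D

Discussion score 62 ≥ 60: minimum met.
Weighted total:
  Reading responses 82 × 0.22 = 18.04
  Discussion 62 × 0.41 = 25.42
  Weekly reports 73 × 0.09 = 6.57
  Lab reports 46 × 0.28 = 12.88
Sum = 62.91
62.91 is ≥ 62 and < 72 → D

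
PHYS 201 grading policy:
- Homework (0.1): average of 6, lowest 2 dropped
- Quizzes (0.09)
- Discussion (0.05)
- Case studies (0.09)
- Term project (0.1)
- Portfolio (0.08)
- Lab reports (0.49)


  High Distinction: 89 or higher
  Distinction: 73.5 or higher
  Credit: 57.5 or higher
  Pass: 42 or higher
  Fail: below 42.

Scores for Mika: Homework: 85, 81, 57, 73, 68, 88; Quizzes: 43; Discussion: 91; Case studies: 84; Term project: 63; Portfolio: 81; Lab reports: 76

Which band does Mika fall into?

Distinction

Homework: drop 57, 68 → average of remaining 4 = 327/4 = 81.75
Weighted total:
  Homework 81.75 × 0.1 = 8.175
  Quizzes 43 × 0.09 = 3.87
  Discussion 91 × 0.05 = 4.55
  Case studies 84 × 0.09 = 7.56
  Term project 63 × 0.1 = 6.3
  Portfolio 81 × 0.08 = 6.48
  Lab reports 76 × 0.49 = 37.24
Sum = 74.175
74.175 is ≥ 73.5 and < 89 → Distinction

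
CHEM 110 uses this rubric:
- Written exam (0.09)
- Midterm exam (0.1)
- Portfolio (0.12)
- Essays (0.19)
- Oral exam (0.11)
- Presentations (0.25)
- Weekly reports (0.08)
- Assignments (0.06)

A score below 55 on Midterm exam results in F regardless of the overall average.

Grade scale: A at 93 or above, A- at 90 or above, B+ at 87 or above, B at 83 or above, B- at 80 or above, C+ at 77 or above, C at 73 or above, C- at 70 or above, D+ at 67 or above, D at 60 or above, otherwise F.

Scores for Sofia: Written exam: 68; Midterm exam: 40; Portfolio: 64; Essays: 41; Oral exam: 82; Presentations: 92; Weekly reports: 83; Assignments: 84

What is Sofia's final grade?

F

Midterm exam score 40 < 55: minimum not met.
Weighted total:
  Written exam 68 × 0.09 = 6.12
  Midterm exam 40 × 0.1 = 4
  Portfolio 64 × 0.12 = 7.68
  Essays 41 × 0.19 = 7.79
  Oral exam 82 × 0.11 = 9.02
  Presentations 92 × 0.25 = 23
  Weekly reports 83 × 0.08 = 6.64
  Assignments 84 × 0.06 = 5.04
Sum = 69.29
Because the Midterm exam minimum was not met, the result is F.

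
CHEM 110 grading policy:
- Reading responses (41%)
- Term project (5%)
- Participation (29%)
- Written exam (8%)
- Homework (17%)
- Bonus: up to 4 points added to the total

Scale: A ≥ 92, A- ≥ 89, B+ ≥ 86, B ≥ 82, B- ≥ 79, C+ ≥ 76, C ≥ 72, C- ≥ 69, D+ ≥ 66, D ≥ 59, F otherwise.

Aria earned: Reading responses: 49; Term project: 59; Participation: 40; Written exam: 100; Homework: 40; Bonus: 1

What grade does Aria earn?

Weighted total:
  Reading responses 49 × 0.41 = 20.09
  Term project 59 × 0.05 = 2.95
  Participation 40 × 0.29 = 11.6
  Written exam 100 × 0.08 = 8
  Homework 40 × 0.17 = 6.8
Sum = 49.44
Bonus: 49.44 + 1 = 50.44
50.44 < 59 → F

F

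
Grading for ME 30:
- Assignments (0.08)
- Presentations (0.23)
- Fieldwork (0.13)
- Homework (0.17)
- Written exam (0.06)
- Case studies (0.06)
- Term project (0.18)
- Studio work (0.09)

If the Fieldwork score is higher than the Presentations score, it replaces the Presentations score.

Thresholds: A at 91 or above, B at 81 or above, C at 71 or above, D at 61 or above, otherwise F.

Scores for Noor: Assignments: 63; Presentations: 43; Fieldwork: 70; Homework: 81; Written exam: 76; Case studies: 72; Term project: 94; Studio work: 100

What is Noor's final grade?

Fieldwork (70) > Presentations (43), so Presentations counts as 70.
Weighted total:
  Assignments 63 × 0.08 = 5.04
  Presentations 70 × 0.23 = 16.1
  Fieldwork 70 × 0.13 = 9.1
  Homework 81 × 0.17 = 13.77
  Written exam 76 × 0.06 = 4.56
  Case studies 72 × 0.06 = 4.32
  Term project 94 × 0.18 = 16.92
  Studio work 100 × 0.09 = 9
Sum = 78.81
78.81 is ≥ 71 and < 81 → C

C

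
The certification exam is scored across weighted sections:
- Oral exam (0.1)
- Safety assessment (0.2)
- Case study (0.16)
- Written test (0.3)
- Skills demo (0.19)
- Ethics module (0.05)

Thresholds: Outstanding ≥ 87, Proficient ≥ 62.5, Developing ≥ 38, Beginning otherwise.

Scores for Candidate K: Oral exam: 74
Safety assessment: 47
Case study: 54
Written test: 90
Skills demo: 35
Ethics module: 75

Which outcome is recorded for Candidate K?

Weighted total:
  Oral exam 74 × 0.1 = 7.4
  Safety assessment 47 × 0.2 = 9.4
  Case study 54 × 0.16 = 8.64
  Written test 90 × 0.3 = 27
  Skills demo 35 × 0.19 = 6.65
  Ethics module 75 × 0.05 = 3.75
Sum = 62.84
62.84 is ≥ 62.5 and < 87 → Proficient

Proficient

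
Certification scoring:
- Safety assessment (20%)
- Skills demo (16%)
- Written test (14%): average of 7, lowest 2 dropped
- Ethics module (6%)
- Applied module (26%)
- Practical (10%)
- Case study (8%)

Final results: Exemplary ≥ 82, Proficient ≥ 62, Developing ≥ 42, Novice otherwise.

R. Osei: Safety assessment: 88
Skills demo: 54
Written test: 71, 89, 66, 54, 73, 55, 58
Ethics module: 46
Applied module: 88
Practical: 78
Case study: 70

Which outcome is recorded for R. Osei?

Proficient

Written test: drop 54, 55 → average of remaining 5 = 357/5 = 71.4
Weighted total:
  Safety assessment 88 × 0.2 = 17.6
  Skills demo 54 × 0.16 = 8.64
  Written test 71.4 × 0.14 = 9.996
  Ethics module 46 × 0.06 = 2.76
  Applied module 88 × 0.26 = 22.88
  Practical 78 × 0.1 = 7.8
  Case study 70 × 0.08 = 5.6
Sum = 75.276
75.276 is ≥ 62 and < 82 → Proficient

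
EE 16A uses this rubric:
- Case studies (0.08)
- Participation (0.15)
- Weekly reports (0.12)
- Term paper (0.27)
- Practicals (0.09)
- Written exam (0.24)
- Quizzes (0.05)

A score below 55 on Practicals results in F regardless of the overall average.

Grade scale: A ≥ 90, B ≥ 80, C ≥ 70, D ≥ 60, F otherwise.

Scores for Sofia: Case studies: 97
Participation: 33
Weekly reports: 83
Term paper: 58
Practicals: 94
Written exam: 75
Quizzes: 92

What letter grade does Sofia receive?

D

Practicals score 94 ≥ 55: minimum met.
Weighted total:
  Case studies 97 × 0.08 = 7.76
  Participation 33 × 0.15 = 4.95
  Weekly reports 83 × 0.12 = 9.96
  Term paper 58 × 0.27 = 15.66
  Practicals 94 × 0.09 = 8.46
  Written exam 75 × 0.24 = 18
  Quizzes 92 × 0.05 = 4.6
Sum = 69.39
69.39 is ≥ 60 and < 70 → D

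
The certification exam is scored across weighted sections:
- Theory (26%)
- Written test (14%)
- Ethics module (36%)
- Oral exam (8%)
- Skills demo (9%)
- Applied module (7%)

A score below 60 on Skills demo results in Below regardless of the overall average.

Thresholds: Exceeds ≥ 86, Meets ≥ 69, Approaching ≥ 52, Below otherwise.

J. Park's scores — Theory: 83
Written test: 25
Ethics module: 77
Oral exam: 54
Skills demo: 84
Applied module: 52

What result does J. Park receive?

Approaching

Skills demo score 84 ≥ 60: minimum met.
Weighted total:
  Theory 83 × 0.26 = 21.58
  Written test 25 × 0.14 = 3.5
  Ethics module 77 × 0.36 = 27.72
  Oral exam 54 × 0.08 = 4.32
  Skills demo 84 × 0.09 = 7.56
  Applied module 52 × 0.07 = 3.64
Sum = 68.32
68.32 is ≥ 52 and < 69 → Approaching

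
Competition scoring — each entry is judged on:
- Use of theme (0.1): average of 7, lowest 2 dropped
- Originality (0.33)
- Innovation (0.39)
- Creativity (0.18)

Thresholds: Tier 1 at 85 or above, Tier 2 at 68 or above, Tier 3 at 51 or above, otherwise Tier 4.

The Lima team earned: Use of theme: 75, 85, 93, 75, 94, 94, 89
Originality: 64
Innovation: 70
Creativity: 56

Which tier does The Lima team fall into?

Tier 3

Use of theme: drop 75, 75 → average of remaining 5 = 455/5 = 91
Weighted total:
  Use of theme 91 × 0.1 = 9.1
  Originality 64 × 0.33 = 21.12
  Innovation 70 × 0.39 = 27.3
  Creativity 56 × 0.18 = 10.08
Sum = 67.6
67.6 is ≥ 51 and < 68 → Tier 3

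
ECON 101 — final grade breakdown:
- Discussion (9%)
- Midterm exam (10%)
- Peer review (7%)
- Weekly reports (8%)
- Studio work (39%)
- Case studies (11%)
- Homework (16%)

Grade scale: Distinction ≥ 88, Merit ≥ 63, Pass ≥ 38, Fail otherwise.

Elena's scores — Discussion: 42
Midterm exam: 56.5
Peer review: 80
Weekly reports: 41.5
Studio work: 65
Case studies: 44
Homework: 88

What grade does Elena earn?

Weighted total:
  Discussion 42 × 0.09 = 3.78
  Midterm exam 56.5 × 0.1 = 5.65
  Peer review 80 × 0.07 = 5.6
  Weekly reports 41.5 × 0.08 = 3.32
  Studio work 65 × 0.39 = 25.35
  Case studies 44 × 0.11 = 4.84
  Homework 88 × 0.16 = 14.08
Sum = 62.62
62.62 is ≥ 38 and < 63 → Pass

Pass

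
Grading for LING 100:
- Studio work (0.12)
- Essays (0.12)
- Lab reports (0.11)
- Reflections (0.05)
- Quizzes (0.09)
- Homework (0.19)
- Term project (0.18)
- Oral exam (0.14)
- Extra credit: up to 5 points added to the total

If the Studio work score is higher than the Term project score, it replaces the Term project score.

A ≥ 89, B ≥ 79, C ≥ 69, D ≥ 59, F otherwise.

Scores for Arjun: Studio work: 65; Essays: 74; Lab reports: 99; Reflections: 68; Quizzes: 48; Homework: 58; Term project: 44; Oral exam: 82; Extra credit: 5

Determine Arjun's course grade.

Studio work (65) > Term project (44), so Term project counts as 65.
Weighted total:
  Studio work 65 × 0.12 = 7.8
  Essays 74 × 0.12 = 8.88
  Lab reports 99 × 0.11 = 10.89
  Reflections 68 × 0.05 = 3.4
  Quizzes 48 × 0.09 = 4.32
  Homework 58 × 0.19 = 11.02
  Term project 65 × 0.18 = 11.7
  Oral exam 82 × 0.14 = 11.48
Sum = 69.49
Extra credit: 69.49 + 5 = 74.49
74.49 is ≥ 69 and < 79 → C

C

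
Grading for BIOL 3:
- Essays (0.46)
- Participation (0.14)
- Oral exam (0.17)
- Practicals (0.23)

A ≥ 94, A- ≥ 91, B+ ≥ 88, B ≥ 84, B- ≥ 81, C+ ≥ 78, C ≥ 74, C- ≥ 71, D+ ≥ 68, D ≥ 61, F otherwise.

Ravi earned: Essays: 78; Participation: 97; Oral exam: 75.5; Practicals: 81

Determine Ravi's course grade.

C+

Weighted total:
  Essays 78 × 0.46 = 35.88
  Participation 97 × 0.14 = 13.58
  Oral exam 75.5 × 0.17 = 12.835
  Practicals 81 × 0.23 = 18.63
Sum = 80.925
80.925 is ≥ 78 and < 81 → C+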